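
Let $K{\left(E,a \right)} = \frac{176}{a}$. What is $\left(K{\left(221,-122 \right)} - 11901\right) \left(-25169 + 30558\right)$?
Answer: $- \frac{3912678061}{61} \approx -6.4142 \cdot 10^{7}$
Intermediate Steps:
$\left(K{\left(221,-122 \right)} - 11901\right) \left(-25169 + 30558\right) = \left(\frac{176}{-122} - 11901\right) \left(-25169 + 30558\right) = \left(176 \left(- \frac{1}{122}\right) - 11901\right) 5389 = \left(- \frac{88}{61} - 11901\right) 5389 = \left(- \frac{726049}{61}\right) 5389 = - \frac{3912678061}{61}$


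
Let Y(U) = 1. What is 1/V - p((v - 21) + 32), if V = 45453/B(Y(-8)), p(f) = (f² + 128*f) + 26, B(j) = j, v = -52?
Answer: 160949074/45453 ≈ 3541.0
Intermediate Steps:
p(f) = 26 + f² + 128*f
V = 45453 (V = 45453/1 = 45453*1 = 45453)
1/V - p((v - 21) + 32) = 1/45453 - (26 + ((-52 - 21) + 32)² + 128*((-52 - 21) + 32)) = 1/45453 - (26 + (-73 + 32)² + 128*(-73 + 32)) = 1/45453 - (26 + (-41)² + 128*(-41)) = 1/45453 - (26 + 1681 - 5248) = 1/45453 - 1*(-3541) = 1/45453 + 3541 = 160949074/45453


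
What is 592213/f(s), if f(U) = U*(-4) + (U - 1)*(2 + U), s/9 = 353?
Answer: 592213/10083796 ≈ 0.058729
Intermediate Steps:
s = 3177 (s = 9*353 = 3177)
f(U) = -4*U + (-1 + U)*(2 + U)
592213/f(s) = 592213/(-2 + 3177**2 - 3*3177) = 592213/(-2 + 10093329 - 9531) = 592213/10083796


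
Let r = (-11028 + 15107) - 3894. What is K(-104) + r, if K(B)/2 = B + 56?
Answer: 89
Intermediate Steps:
K(B) = 112 + 2*B (K(B) = 2*(B + 56) = 2*(56 + B) = 112 + 2*B)
r = 185 (r = 4079 - 3894 = 185)
K(-104) + r = (112 + 2*(-104)) + 185 = (112 - 208) + 185 = -96 + 185 = 89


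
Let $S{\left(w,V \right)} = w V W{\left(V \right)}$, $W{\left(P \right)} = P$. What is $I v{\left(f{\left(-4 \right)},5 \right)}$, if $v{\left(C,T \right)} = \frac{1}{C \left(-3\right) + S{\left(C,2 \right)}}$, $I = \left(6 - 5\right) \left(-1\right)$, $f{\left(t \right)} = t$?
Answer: $\frac{1}{4} \approx 0.25$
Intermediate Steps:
$S{\left(w,V \right)} = w V^{2}$ ($S{\left(w,V \right)} = w V V = V w V = w V^{2}$)
$I = -1$ ($I = 1 \left(-1\right) = -1$)
$v{\left(C,T \right)} = \frac{1}{C}$ ($v{\left(C,T \right)} = \frac{1}{C \left(-3\right) + C 2^{2}} = \frac{1}{- 3 C + C 4} = \frac{1}{- 3 C + 4 C} = \frac{1}{C}$)
$I v{\left(f{\left(-4 \right)},5 \right)} = - \frac{1}{-4} = \left(-1\right) \left(- \frac{1}{4}\right) = \frac{1}{4}$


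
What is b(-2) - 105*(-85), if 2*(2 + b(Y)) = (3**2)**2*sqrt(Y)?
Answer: 8923 + 81*I*sqrt(2)/2 ≈ 8923.0 + 57.276*I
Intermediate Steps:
b(Y) = -2 + 81*sqrt(Y)/2 (b(Y) = -2 + ((3**2)**2*sqrt(Y))/2 = -2 + (9**2*sqrt(Y))/2 = -2 + (81*sqrt(Y))/2 = -2 + 81*sqrt(Y)/2)
b(-2) - 105*(-85) = (-2 + 81*sqrt(-2)/2) - 105*(-85) = (-2 + 81*(I*sqrt(2))/2) + 8925 = (-2 + 81*I*sqrt(2)/2) + 8925 = 8923 + 81*I*sqrt(2)/2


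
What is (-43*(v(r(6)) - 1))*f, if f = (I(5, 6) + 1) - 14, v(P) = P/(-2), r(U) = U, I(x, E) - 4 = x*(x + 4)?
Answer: 6192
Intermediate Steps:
I(x, E) = 4 + x*(4 + x) (I(x, E) = 4 + x*(x + 4) = 4 + x*(4 + x))
v(P) = -P/2 (v(P) = P*(-1/2) = -P/2)
f = 36 (f = ((4 + 5**2 + 4*5) + 1) - 14 = ((4 + 25 + 20) + 1) - 14 = (49 + 1) - 14 = 50 - 14 = 36)
(-43*(v(r(6)) - 1))*f = -43*(-1/2*6 - 1)*36 = -43*(-3 - 1)*36 = -43*(-4)*36 = 172*36 = 6192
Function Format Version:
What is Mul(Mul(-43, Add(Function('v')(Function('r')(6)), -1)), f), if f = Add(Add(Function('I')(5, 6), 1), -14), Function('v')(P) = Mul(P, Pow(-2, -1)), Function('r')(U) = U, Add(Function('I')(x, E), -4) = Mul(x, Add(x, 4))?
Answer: 6192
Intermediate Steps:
Function('I')(x, E) = Add(4, Mul(x, Add(4, x))) (Function('I')(x, E) = Add(4, Mul(x, Add(x, 4))) = Add(4, Mul(x, Add(4, x))))
Function('v')(P) = Mul(Rational(-1, 2), P) (Function('v')(P) = Mul(P, Rational(-1, 2)) = Mul(Rational(-1, 2), P))
f = 36 (f = Add(Add(Add(4, Pow(5, 2), Mul(4, 5)), 1), -14) = Add(Add(Add(4, 25, 20), 1), -14) = Add(Add(49, 1), -14) = Add(50, -14) = 36)
Mul(Mul(-43, Add(Function('v')(Function('r')(6)), -1)), f) = Mul(Mul(-43, Add(Mul(Rational(-1, 2), 6), -1)), 36) = Mul(Mul(-43, Add(-3, -1)), 36) = Mul(Mul(-43, -4), 36) = Mul(172, 36) = 6192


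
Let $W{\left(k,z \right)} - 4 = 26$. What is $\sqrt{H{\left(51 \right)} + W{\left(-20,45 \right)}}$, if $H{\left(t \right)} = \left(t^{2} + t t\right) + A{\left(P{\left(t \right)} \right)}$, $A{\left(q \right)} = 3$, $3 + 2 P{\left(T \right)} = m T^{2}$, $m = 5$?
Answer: $\sqrt{5235} \approx 72.353$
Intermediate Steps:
$W{\left(k,z \right)} = 30$ ($W{\left(k,z \right)} = 4 + 26 = 30$)
$P{\left(T \right)} = - \frac{3}{2} + \frac{5 T^{2}}{2}$
$H{\left(t \right)} = 3 + 2 t^{2}$ ($H{\left(t \right)} = \left(t^{2} + t t\right) + 3 = \left(t^{2} + t^{2}\right) + 3 = 2 t^{2} + 3 = 3 + 2 t^{2}$)
$\sqrt{H{\left(51 \right)} + W{\left(-20,45 \right)}} = \sqrt{\left(3 + 2 \cdot 51^{2}\right) + 30} = \sqrt{\left(3 + 2 \cdot 2601\right) + 30} = \sqrt{\left(3 + 5202\right) + 30} = \sqrt{5205 + 30} = \sqrt{5235}$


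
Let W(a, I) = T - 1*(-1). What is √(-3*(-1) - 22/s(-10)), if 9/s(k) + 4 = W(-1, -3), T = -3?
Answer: √159/3 ≈ 4.2032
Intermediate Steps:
W(a, I) = -2 (W(a, I) = -3 - 1*(-1) = -3 + 1 = -2)
s(k) = -3/2 (s(k) = 9/(-4 - 2) = 9/(-6) = 9*(-⅙) = -3/2)
√(-3*(-1) - 22/s(-10)) = √(-3*(-1) - 22/(-3/2)) = √(3 - 22*(-⅔)) = √(3 + 44/3) = √(53/3) = √159/3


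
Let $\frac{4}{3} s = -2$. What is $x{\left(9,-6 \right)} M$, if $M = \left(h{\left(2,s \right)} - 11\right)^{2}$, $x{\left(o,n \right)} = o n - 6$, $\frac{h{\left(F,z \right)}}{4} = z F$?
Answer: $-31740$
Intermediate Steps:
$s = - \frac{3}{2}$ ($s = \frac{3}{4} \left(-2\right) = - \frac{3}{2} \approx -1.5$)
$h{\left(F,z \right)} = 4 F z$ ($h{\left(F,z \right)} = 4 z F = 4 F z$)
$x{\left(o,n \right)} = -6 + n o$ ($x{\left(o,n \right)} = n o - 6 = -6 + n o$)
$M = 529$ ($M = \left(4 \cdot 2 \left(- \frac{3}{2}\right) - 11\right)^{2} = \left(-12 - 11\right)^{2} = \left(-23\right)^{2} = 529$)
$x{\left(9,-6 \right)} M = \left(-6 - 54\right) 529 = \left(-60\right) 529 = -31740$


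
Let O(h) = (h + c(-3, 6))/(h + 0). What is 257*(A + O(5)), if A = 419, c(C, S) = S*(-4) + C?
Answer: 532761/5 ≈ 1.0655e+5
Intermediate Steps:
c(C, S) = C - 4*S (c(C, S) = -4*S + C = C - 4*S)
O(h) = (-27 + h)/h (O(h) = (h + (-3 - 4*6))/(h + 0) = (h + (-3 - 24))/h = (h - 27)/h = (-27 + h)/h)
257*(A + O(5)) = 257*(419 + (-27 + 5)/5) = 257*(419 + (⅕)*(-22)) = 257*(419 - 22/5) = 257*(2073/5) = 532761/5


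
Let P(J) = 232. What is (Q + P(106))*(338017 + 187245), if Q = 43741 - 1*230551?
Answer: -98002333436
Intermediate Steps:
Q = -186810 (Q = 43741 - 230551 = -186810)
(Q + P(106))*(338017 + 187245) = (-186810 + 232)*(338017 + 187245) = -186578*525262 = -98002333436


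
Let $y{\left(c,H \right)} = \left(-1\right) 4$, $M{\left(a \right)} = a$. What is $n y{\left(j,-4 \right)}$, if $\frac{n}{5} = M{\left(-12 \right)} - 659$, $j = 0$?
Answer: $13420$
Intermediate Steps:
$y{\left(c,H \right)} = -4$
$n = -3355$ ($n = 5 \left(-12 - 659\right) = 5 \left(-671\right) = -3355$)
$n y{\left(j,-4 \right)} = \left(-3355\right) \left(-4\right) = 13420$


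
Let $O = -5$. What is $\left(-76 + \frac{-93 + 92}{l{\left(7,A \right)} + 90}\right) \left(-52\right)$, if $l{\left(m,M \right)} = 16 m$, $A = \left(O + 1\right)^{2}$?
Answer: $\frac{399178}{101} \approx 3952.3$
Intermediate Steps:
$A = 16$ ($A = \left(-5 + 1\right)^{2} = \left(-4\right)^{2} = 16$)
$\left(-76 + \frac{-93 + 92}{l{\left(7,A \right)} + 90}\right) \left(-52\right) = \left(-76 + \frac{-93 + 92}{16 \cdot 7 + 90}\right) \left(-52\right) = \left(-76 - \frac{1}{112 + 90}\right) \left(-52\right) = \left(-76 - \frac{1}{202}\right) \left(-52\right) = \left(- \frac{15353}{202}\right) \left(-52\right) = \frac{399178}{101}$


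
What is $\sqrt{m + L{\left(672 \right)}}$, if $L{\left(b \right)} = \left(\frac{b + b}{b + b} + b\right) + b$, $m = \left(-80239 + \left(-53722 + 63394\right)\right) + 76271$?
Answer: $\sqrt{7049} \approx 83.958$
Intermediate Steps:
$m = 5704$ ($m = \left(-80239 + 9672\right) + 76271 = -70567 + 76271 = 5704$)
$L{\left(b \right)} = 1 + 2 b$ ($L{\left(b \right)} = \left(\frac{2 b}{2 b} + b\right) + b = \left(2 b \frac{1}{2 b} + b\right) + b = \left(1 + b\right) + b = 1 + 2 b$)
$\sqrt{m + L{\left(672 \right)}} = \sqrt{5704 + \left(1 + 2 \cdot 672\right)} = \sqrt{5704 + \left(1 + 1344\right)} = \sqrt{5704 + 1345} = \sqrt{7049}$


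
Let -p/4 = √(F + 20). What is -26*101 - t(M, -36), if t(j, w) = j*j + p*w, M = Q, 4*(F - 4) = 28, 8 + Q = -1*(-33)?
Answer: -3251 - 144*√31 ≈ -4052.8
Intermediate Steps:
Q = 25 (Q = -8 - 1*(-33) = -8 + 33 = 25)
F = 11 (F = 4 + (¼)*28 = 4 + 7 = 11)
M = 25
p = -4*√31 (p = -4*√(11 + 20) = -4*√31 ≈ -22.271)
t(j, w) = j² - 4*w*√31 (t(j, w) = j*j + (-4*√31)*w = j² - 4*w*√31)
-26*101 - t(M, -36) = -26*101 - (25² - 4*(-36)*√31) = -2626 - (625 + 144*√31) = -2626 + (-625 - 144*√31) = -3251 - 144*√31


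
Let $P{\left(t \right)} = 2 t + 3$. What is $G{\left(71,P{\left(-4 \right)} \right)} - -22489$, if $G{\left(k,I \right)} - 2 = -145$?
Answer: $22346$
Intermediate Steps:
$P{\left(t \right)} = 3 + 2 t$
$G{\left(k,I \right)} = -143$ ($G{\left(k,I \right)} = 2 - 145 = -143$)
$G{\left(71,P{\left(-4 \right)} \right)} - -22489 = -143 - -22489 = -143 + 22489 = 22346$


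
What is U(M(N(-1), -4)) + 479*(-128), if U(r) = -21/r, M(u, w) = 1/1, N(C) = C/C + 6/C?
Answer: -61333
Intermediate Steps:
N(C) = 1 + 6/C
M(u, w) = 1
U(M(N(-1), -4)) + 479*(-128) = -21/1 + 479*(-128) = -21*1 - 61312 = -21 - 61312 = -61333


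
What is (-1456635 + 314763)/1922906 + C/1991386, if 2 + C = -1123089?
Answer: -2216753168519/1914624043858 ≈ -1.1578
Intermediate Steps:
C = -1123091 (C = -2 - 1123089 = -1123091)
(-1456635 + 314763)/1922906 + C/1991386 = (-1456635 + 314763)/1922906 - 1123091/1991386 = -1141872*1/1922906 - 1123091*1/1991386 = -570936/961453 - 1123091/1991386 = -2216753168519/1914624043858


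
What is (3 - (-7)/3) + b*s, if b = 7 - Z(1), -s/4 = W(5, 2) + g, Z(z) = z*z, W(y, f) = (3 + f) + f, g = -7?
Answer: 16/3 ≈ 5.3333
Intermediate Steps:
W(y, f) = 3 + 2*f
Z(z) = z²
s = 0 (s = -4*((3 + 2*2) - 7) = -4*((3 + 4) - 7) = -4*(7 - 7) = -4*0 = 0)
b = 6 (b = 7 - 1*1² = 7 - 1*1 = 7 - 1 = 6)
(3 - (-7)/3) + b*s = (3 - (-7)/3) + 6*0 = (3 - (-7)/3) + 0 = (3 - 1*(-7/3)) + 0 = (3 + 7/3) + 0 = 16/3 + 0 = 16/3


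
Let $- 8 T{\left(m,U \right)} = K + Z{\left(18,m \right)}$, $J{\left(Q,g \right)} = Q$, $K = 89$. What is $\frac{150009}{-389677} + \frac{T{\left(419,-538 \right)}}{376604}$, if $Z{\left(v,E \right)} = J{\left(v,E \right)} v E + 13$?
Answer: $- \frac{252446326677}{587015667632} \approx -0.43005$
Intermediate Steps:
$Z{\left(v,E \right)} = 13 + E v^{2}$ ($Z{\left(v,E \right)} = v v E + 13 = v^{2} E + 13 = E v^{2} + 13 = 13 + E v^{2}$)
$T{\left(m,U \right)} = - \frac{51}{4} - \frac{81 m}{2}$ ($T{\left(m,U \right)} = - \frac{89 + \left(13 + m 18^{2}\right)}{8} = - \frac{89 + \left(13 + m 324\right)}{8} = - \frac{89 + \left(13 + 324 m\right)}{8} = - \frac{102 + 324 m}{8} = - \frac{51}{4} - \frac{81 m}{2}$)
$\frac{150009}{-389677} + \frac{T{\left(419,-538 \right)}}{376604} = \frac{150009}{-389677} + \frac{- \frac{51}{4} - \frac{33939}{2}}{376604} = 150009 \left(- \frac{1}{389677}\right) + \left(- \frac{51}{4} - \frac{33939}{2}\right) \frac{1}{376604} = - \frac{150009}{389677} - \frac{67929}{1506416} = - \frac{252446326677}{587015667632}$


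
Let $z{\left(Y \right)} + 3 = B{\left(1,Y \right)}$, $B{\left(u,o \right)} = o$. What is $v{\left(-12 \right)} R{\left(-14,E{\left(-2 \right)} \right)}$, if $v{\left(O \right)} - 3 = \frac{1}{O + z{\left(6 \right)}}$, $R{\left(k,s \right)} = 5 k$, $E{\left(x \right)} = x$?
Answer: $- \frac{1820}{9} \approx -202.22$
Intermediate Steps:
$z{\left(Y \right)} = -3 + Y$
$v{\left(O \right)} = 3 + \frac{1}{3 + O}$ ($v{\left(O \right)} = 3 + \frac{1}{O + \left(-3 + 6\right)} = 3 + \frac{1}{O + 3} = 3 + \frac{1}{3 + O}$)
$v{\left(-12 \right)} R{\left(-14,E{\left(-2 \right)} \right)} = \frac{10 + 3 \left(-12\right)}{3 - 12} \cdot 5 \left(-14\right) = \frac{10 - 36}{-9} \left(-70\right) = \left(- \frac{1}{9}\right) \left(-26\right) \left(-70\right) = \frac{26}{9} \left(-70\right) = - \frac{1820}{9}$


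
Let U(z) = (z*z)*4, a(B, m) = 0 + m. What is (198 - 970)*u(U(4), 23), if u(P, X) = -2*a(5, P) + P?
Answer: 49408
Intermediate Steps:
a(B, m) = m
U(z) = 4*z² (U(z) = z²*4 = 4*z²)
u(P, X) = -P (u(P, X) = -2*P + P = -P)
(198 - 970)*u(U(4), 23) = (198 - 970)*(-4*4²) = -(-772)*4*16 = -(-772)*64 = -772*(-64) = 49408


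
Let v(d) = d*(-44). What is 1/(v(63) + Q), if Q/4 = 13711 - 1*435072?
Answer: -1/1688216 ≈ -5.9234e-7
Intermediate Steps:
v(d) = -44*d
Q = -1685444 (Q = 4*(13711 - 1*435072) = 4*(13711 - 435072) = 4*(-421361) = -1685444)
1/(v(63) + Q) = 1/(-44*63 - 1685444) = 1/(-2772 - 1685444) = 1/(-1688216) = -1/1688216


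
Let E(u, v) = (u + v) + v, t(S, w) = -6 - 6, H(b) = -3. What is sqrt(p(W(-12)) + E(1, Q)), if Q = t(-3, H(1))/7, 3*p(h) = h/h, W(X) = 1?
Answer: 2*I*sqrt(231)/21 ≈ 1.4475*I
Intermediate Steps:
t(S, w) = -12
p(h) = 1/3 (p(h) = (h/h)/3 = (1/3)*1 = 1/3)
Q = -12/7 ≈ -1.7143
E(u, v) = u + 2*v
sqrt(p(W(-12)) + E(1, Q)) = sqrt(1/3 + (1 + 2*(-12/7))) = sqrt(1/3 + (1 - 24/7)) = sqrt(1/3 - 17/7) = sqrt(-44/21) = 2*I*sqrt(231)/21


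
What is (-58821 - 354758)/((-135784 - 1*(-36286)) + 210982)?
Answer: -413579/111484 ≈ -3.7098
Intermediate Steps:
(-58821 - 354758)/((-135784 - 1*(-36286)) + 210982) = -413579/((-135784 + 36286) + 210982) = -413579/(-99498 + 210982) = -413579/111484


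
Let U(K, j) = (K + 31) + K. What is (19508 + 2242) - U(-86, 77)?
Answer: 21891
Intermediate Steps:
U(K, j) = 31 + 2*K (U(K, j) = (31 + K) + K = 31 + 2*K)
(19508 + 2242) - U(-86, 77) = (19508 + 2242) - (31 + 2*(-86)) = 21750 - (31 - 172) = 21750 - 1*(-141) = 21750 + 141 = 21891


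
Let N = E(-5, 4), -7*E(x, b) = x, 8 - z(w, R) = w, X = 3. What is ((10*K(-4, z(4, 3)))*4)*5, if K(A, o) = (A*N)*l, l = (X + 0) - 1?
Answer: -8000/7 ≈ -1142.9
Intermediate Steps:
z(w, R) = 8 - w
E(x, b) = -x/7
N = 5/7 (N = -1/7*(-5) = 5/7 ≈ 0.71429)
l = 2 (l = (3 + 0) - 1 = 3 - 1 = 2)
K(A, o) = 10*A/7 (K(A, o) = (A*(5/7))*2 = (5*A/7)*2 = 10*A/7)
((10*K(-4, z(4, 3)))*4)*5 = ((10*((10/7)*(-4)))*4)*5 = ((10*(-40/7))*4)*5 = -400/7*4*5 = -1600/7*5 = -8000/7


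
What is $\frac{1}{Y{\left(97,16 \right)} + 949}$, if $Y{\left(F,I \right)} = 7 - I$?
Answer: $\frac{1}{940} \approx 0.0010638$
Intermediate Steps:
$\frac{1}{Y{\left(97,16 \right)} + 949} = \frac{1}{\left(7 - 16\right) + 949} = \frac{1}{-9 + 949} = \frac{1}{940}$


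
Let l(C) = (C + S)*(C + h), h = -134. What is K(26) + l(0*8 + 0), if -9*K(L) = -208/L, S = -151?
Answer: 182114/9 ≈ 20235.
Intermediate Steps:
K(L) = 208/(9*L) (K(L) = -(-208)/(9*L) = 208/(9*L))
l(C) = (-151 + C)*(-134 + C) (l(C) = (C - 151)*(C - 134) = (-151 + C)*(-134 + C))
K(26) + l(0*8 + 0) = (208/9)/26 + (20234 + (0*8 + 0)**2 - 285*(0*8 + 0)) = (208/9)*(1/26) + (20234 + (0 + 0)**2 - 285*(0 + 0)) = 8/9 + (20234 + 0**2 - 285*0) = 8/9 + (20234 + 0 + 0) = 8/9 + 20234 = 182114/9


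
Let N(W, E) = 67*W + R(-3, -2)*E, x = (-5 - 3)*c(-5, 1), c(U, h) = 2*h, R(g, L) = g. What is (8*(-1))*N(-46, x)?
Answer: 24272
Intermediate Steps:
x = -16 (x = (-5 - 3)*(2*1) = -8*2 = -16)
N(W, E) = -3*E + 67*W (N(W, E) = 67*W - 3*E = -3*E + 67*W)
(8*(-1))*N(-46, x) = (8*(-1))*(-3*(-16) + 67*(-46)) = -8*(48 - 3082) = -8*(-3034) = 24272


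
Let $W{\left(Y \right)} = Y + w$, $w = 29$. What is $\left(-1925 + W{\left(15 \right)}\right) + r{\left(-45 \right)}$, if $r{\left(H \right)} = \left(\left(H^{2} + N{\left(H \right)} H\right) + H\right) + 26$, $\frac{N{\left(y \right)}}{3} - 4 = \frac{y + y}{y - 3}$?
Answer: $- \frac{5345}{8} \approx -668.13$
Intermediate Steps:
$N{\left(y \right)} = 12 + \frac{6 y}{-3 + y}$ ($N{\left(y \right)} = 12 + 3 \frac{y + y}{y - 3} = 12 + 3 \frac{2 y}{-3 + y} = 12 + \frac{6 y}{-3 + y}$)
$W{\left(Y \right)} = 29 + Y$ ($W{\left(Y \right)} = Y + 29 = 29 + Y$)
$r{\left(H \right)} = 26 + H + H^{2} + \frac{18 H \left(-2 + H\right)}{-3 + H}$ ($r{\left(H \right)} = \left(\left(H^{2} + \frac{18 \left(-2 + H\right)}{-3 + H} H\right) + H\right) + 26 = \left(\left(H^{2} + \frac{18 H \left(-2 + H\right)}{-3 + H}\right) + H\right) + 26 = \left(H + H^{2} + \frac{18 H \left(-2 + H\right)}{-3 + H}\right) + 26 = 26 + H + H^{2} + \frac{18 H \left(-2 + H\right)}{-3 + H}$)
$\left(-1925 + W{\left(15 \right)}\right) + r{\left(-45 \right)} = \left(-1925 + \left(29 + 15\right)\right) + \frac{-78 + \left(-45\right)^{3} - -585 + 16 \left(-45\right)^{2}}{-3 - 45} = \left(-1925 + 44\right) + \frac{-78 - 91125 + 585 + 16 \cdot 2025}{-48} = -1881 - \frac{-78 - 91125 + 585 + 32400}{48} = -1881 - - \frac{9703}{8} = -1881 + \frac{9703}{8} = - \frac{5345}{8}$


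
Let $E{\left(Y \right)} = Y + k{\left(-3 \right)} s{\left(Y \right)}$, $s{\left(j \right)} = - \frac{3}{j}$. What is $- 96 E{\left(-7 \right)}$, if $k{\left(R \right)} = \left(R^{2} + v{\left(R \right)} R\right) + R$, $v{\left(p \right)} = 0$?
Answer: $\frac{2976}{7} \approx 425.14$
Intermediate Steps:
$k{\left(R \right)} = R + R^{2}$ ($k{\left(R \right)} = \left(R^{2} + 0 R\right) + R = \left(R^{2} + 0\right) + R = R^{2} + R = R + R^{2}$)
$E{\left(Y \right)} = Y - \frac{18}{Y}$ ($E{\left(Y \right)} = Y + - 3 \left(1 - 3\right) \left(- \frac{3}{Y}\right) = Y + \left(-3\right) \left(-2\right) \left(- \frac{3}{Y}\right) = Y + 6 \left(- \frac{3}{Y}\right) = Y - \frac{18}{Y}$)
$- 96 E{\left(-7 \right)} = - 96 \left(-7 - \frac{18}{-7}\right) = - 96 \left(-7 - - \frac{18}{7}\right) = - 96 \left(-7 + \frac{18}{7}\right) = \left(-96\right) \left(- \frac{31}{7}\right) = \frac{2976}{7}$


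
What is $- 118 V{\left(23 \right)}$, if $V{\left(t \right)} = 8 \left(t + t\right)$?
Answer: $-43424$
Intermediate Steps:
$V{\left(t \right)} = 16 t$ ($V{\left(t \right)} = 8 \cdot 2 t = 16 t$)
$- 118 V{\left(23 \right)} = - 118 \cdot 16 \cdot 23 = \left(-118\right) 368 = -43424$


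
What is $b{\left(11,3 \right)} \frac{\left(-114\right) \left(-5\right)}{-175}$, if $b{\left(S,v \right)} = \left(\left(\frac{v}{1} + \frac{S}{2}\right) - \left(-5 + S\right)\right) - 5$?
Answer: $\frac{57}{7} \approx 8.1429$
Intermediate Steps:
$b{\left(S,v \right)} = v - \frac{S}{2}$ ($b{\left(S,v \right)} = \left(\left(v 1 + S \frac{1}{2}\right) - \left(-5 + S\right)\right) - 5 = \left(\left(v + \frac{S}{2}\right) - \left(-5 + S\right)\right) - 5 = \left(5 + v - \frac{S}{2}\right) - 5 = v - \frac{S}{2}$)
$b{\left(11,3 \right)} \frac{\left(-114\right) \left(-5\right)}{-175} = \left(3 - \frac{11}{2}\right) \frac{\left(-114\right) \left(-5\right)}{-175} = \left(3 - \frac{11}{2}\right) 570 \left(- \frac{1}{175}\right) = \left(- \frac{5}{2}\right) \left(- \frac{114}{35}\right) = \frac{57}{7}$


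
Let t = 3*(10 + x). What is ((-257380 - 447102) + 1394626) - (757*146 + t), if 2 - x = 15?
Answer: 579631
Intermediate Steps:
x = -13 (x = 2 - 1*15 = 2 - 15 = -13)
t = -9 (t = 3*(10 - 13) = 3*(-3) = -9)
((-257380 - 447102) + 1394626) - (757*146 + t) = ((-257380 - 447102) + 1394626) - (757*146 - 9) = (-704482 + 1394626) - (110522 - 9) = 690144 - 1*110513 = 690144 - 110513 = 579631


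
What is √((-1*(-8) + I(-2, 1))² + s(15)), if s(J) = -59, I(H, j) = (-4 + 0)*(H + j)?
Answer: √85 ≈ 9.2195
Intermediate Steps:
I(H, j) = -4*H - 4*j (I(H, j) = -4*(H + j) = -4*H - 4*j)
√((-1*(-8) + I(-2, 1))² + s(15)) = √((-1*(-8) + (-4*(-2) - 4*1))² - 59) = √((8 + (8 - 4))² - 59) = √((8 + 4)² - 59) = √(12² - 59) = √(144 - 59) = √85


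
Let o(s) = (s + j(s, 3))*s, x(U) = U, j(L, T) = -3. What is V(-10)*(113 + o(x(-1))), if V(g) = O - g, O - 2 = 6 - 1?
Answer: 1989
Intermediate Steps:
O = 7 (O = 2 + (6 - 1) = 2 + 5 = 7)
V(g) = 7 - g
o(s) = s*(-3 + s) (o(s) = (s - 3)*s = (-3 + s)*s = s*(-3 + s))
V(-10)*(113 + o(x(-1))) = (7 - 1*(-10))*(113 - (-3 - 1)) = (7 + 10)*(113 - 1*(-4)) = 17*(113 + 4) = 17*117 = 1989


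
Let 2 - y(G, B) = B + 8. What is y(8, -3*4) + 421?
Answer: 427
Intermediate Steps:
y(G, B) = -6 - B (y(G, B) = 2 - (B + 8) = 2 - (8 + B) = 2 + (-8 - B) = -6 - B)
y(8, -3*4) + 421 = (-6 - (-3)*4) + 421 = (-6 - 1*(-12)) + 421 = (-6 + 12) + 421 = 6 + 421 = 427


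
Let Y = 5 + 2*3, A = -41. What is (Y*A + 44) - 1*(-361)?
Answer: -46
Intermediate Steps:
Y = 11 (Y = 5 + 6 = 11)
(Y*A + 44) - 1*(-361) = (11*(-41) + 44) - 1*(-361) = (-451 + 44) + 361 = -407 + 361 = -46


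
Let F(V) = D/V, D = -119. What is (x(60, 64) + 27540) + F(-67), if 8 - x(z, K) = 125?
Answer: 1837460/67 ≈ 27425.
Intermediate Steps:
x(z, K) = -117 (x(z, K) = 8 - 1*125 = 8 - 125 = -117)
F(V) = -119/V
(x(60, 64) + 27540) + F(-67) = (-117 + 27540) - 119/(-67) = 27423 - 119*(-1/67) = 27423 + 119/67 = 1837460/67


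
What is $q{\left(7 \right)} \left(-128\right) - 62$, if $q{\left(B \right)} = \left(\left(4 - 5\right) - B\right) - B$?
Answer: $1858$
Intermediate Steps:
$q{\left(B \right)} = -1 - 2 B$ ($q{\left(B \right)} = \left(\left(4 - 5\right) - B\right) - B = \left(-1 - B\right) - B = -1 - 2 B$)
$q{\left(7 \right)} \left(-128\right) - 62 = \left(-1 - 14\right) \left(-128\right) - 62 = \left(-15\right) \left(-128\right) - 62 = 1920 - 62 = 1858$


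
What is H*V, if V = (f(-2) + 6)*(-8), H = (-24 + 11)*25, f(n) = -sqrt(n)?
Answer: 15600 - 2600*I*sqrt(2) ≈ 15600.0 - 3677.0*I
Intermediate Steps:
H = -325 (H = -13*25 = -325)
V = -48 + 8*I*sqrt(2) (V = (-sqrt(-2) + 6)*(-8) = (-I*sqrt(2) + 6)*(-8) = (6 - I*sqrt(2))*(-8) = -48 + 8*I*sqrt(2) ≈ -48.0 + 11.314*I)
H*V = -325*(-48 + 8*I*sqrt(2)) = 15600 - 2600*I*sqrt(2)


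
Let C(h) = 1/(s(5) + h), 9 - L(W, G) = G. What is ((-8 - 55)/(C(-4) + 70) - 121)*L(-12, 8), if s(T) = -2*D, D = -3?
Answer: -5729/47 ≈ -121.89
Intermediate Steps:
L(W, G) = 9 - G
s(T) = 6 (s(T) = -2*(-3) = 6)
C(h) = 1/(6 + h)
((-8 - 55)/(C(-4) + 70) - 121)*L(-12, 8) = ((-8 - 55)/(1/(6 - 4) + 70) - 121)*(9 - 1*8) = (-63/(1/2 + 70) - 121)*(9 - 8) = (-63/(½ + 70) - 121)*1 = (-63/141/2 - 121)*1 = (-63*2/141 - 121)*1 = (-42/47 - 121)*1 = -5729/47*1 = -5729/47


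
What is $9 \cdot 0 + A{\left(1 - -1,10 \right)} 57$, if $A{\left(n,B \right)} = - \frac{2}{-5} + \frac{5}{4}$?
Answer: $\frac{1881}{20} \approx 94.05$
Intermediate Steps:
$A{\left(n,B \right)} = \frac{33}{20}$ ($A{\left(n,B \right)} = \left(-2\right) \left(- \frac{1}{5}\right) + 5 \cdot \frac{1}{4} = \frac{2}{5} + \frac{5}{4} = \frac{33}{20}$)
$9 \cdot 0 + A{\left(1 - -1,10 \right)} 57 = 9 \cdot 0 + \frac{33}{20} \cdot 57 = 0 + \frac{1881}{20} = \frac{1881}{20}$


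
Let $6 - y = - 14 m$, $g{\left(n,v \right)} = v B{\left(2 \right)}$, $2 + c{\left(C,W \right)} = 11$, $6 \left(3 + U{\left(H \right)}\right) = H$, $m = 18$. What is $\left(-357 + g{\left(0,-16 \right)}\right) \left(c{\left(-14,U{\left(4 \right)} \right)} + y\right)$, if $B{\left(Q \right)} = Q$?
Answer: $-103863$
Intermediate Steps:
$U{\left(H \right)} = -3 + \frac{H}{6}$
$c{\left(C,W \right)} = 9$ ($c{\left(C,W \right)} = -2 + 11 = 9$)
$g{\left(n,v \right)} = 2 v$ ($g{\left(n,v \right)} = v 2 = 2 v$)
$y = 258$ ($y = 6 - \left(-14\right) 18 = 6 - -252 = 6 + 252 = 258$)
$\left(-357 + g{\left(0,-16 \right)}\right) \left(c{\left(-14,U{\left(4 \right)} \right)} + y\right) = \left(-357 + 2 \left(-16\right)\right) \left(9 + 258\right) = \left(-357 - 32\right) 267 = \left(-389\right) 267 = -103863$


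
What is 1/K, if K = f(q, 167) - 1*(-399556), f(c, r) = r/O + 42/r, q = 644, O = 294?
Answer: 49098/19617440725 ≈ 2.5028e-6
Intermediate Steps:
f(c, r) = 42/r + r/294 (f(c, r) = r/294 + 42/r = 42/r + r/294)
K = 19617440725/49098 (K = (42/167 + (1/294)*167) - 1*(-399556) = (42*(1/167) + 167/294) + 399556 = (42/167 + 167/294) + 399556 = 40237/49098 + 399556 = 19617440725/49098 ≈ 3.9956e+5)
1/K = 1/(19617440725/49098) = 49098/19617440725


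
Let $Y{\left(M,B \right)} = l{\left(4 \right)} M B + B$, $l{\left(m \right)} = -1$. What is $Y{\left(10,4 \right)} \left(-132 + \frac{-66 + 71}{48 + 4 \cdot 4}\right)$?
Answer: $\frac{75987}{16} \approx 4749.2$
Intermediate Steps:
$Y{\left(M,B \right)} = B - B M$ ($Y{\left(M,B \right)} = - M B + B = - B M + B = B - B M$)
$Y{\left(10,4 \right)} \left(-132 + \frac{-66 + 71}{48 + 4 \cdot 4}\right) = 4 \left(1 - 10\right) \left(-132 + \frac{-66 + 71}{48 + 4 \cdot 4}\right) = 4 \left(1 - 10\right) \left(-132 + \frac{5}{48 + 16}\right) = 4 \left(-9\right) \left(-132 + \frac{5}{64}\right) = - 36 \left(-132 + 5 \cdot \frac{1}{64}\right) = - 36 \left(-132 + \frac{5}{64}\right) = \left(-36\right) \left(- \frac{8443}{64}\right) = \frac{75987}{16}$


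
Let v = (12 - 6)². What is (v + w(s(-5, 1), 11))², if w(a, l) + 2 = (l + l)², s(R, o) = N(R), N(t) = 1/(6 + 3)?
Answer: 268324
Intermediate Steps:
N(t) = ⅑ (N(t) = 1/9 = ⅑)
s(R, o) = ⅑
w(a, l) = -2 + 4*l² (w(a, l) = -2 + (l + l)² = -2 + (2*l)² = -2 + 4*l²)
v = 36 (v = 6² = 36)
(v + w(s(-5, 1), 11))² = (36 + (-2 + 4*11²))² = (36 + (-2 + 4*121))² = (36 + (-2 + 484))² = (36 + 482)² = 518² = 268324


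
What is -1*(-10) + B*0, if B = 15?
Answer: 10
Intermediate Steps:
-1*(-10) + B*0 = -1*(-10) + 15*0 = 10 + 0 = 10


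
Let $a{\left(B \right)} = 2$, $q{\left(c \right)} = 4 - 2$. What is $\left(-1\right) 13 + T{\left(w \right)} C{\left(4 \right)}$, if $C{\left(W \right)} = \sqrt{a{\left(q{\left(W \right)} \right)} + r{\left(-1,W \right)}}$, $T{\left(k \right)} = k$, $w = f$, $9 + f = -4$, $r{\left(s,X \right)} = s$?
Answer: $-26$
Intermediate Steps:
$f = -13$ ($f = -9 - 4 = -13$)
$q{\left(c \right)} = 2$ ($q{\left(c \right)} = 4 - 2 = 2$)
$w = -13$
$C{\left(W \right)} = 1$ ($C{\left(W \right)} = \sqrt{2 - 1} = \sqrt{1} = 1$)
$\left(-1\right) 13 + T{\left(w \right)} C{\left(4 \right)} = \left(-1\right) 13 - 13 = -13 - 13 = -26$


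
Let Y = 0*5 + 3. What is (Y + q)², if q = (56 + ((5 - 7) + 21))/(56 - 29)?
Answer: 2704/81 ≈ 33.383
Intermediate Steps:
Y = 3 (Y = 0 + 3 = 3)
q = 25/9 (q = (56 + (-2 + 21))/27 = (56 + 19)*(1/27) = 75*(1/27) = 25/9 ≈ 2.7778)
(Y + q)² = (3 + 25/9)² = (52/9)² = 2704/81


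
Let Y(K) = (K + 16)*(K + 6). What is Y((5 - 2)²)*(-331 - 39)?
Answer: -138750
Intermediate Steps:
Y(K) = (6 + K)*(16 + K) (Y(K) = (16 + K)*(6 + K) = (6 + K)*(16 + K))
Y((5 - 2)²)*(-331 - 39) = (96 + ((5 - 2)²)² + 22*(5 - 2)²)*(-331 - 39) = (96 + (3²)² + 22*3²)*(-370) = (96 + 9² + 22*9)*(-370) = (96 + 81 + 198)*(-370) = 375*(-370) = -138750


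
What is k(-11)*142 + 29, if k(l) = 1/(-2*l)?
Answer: 390/11 ≈ 35.455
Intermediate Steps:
k(l) = -1/(2*l)
k(-11)*142 + 29 = -1/2/(-11)*142 + 29 = -1/2*(-1/11)*142 + 29 = (1/22)*142 + 29 = 71/11 + 29 = 390/11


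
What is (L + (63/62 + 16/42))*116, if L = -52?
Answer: -3821330/651 ≈ -5869.9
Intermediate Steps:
(L + (63/62 + 16/42))*116 = (-52 + (63/62 + 16/42))*116 = (-52 + (63*(1/62) + 16*(1/42)))*116 = (-52 + (63/62 + 8/21))*116 = (-52 + 1819/1302)*116 = -65885/1302*116 = -3821330/651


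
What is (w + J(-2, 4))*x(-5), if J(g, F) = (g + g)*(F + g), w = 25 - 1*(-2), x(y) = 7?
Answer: 133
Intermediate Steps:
w = 27 (w = 25 + 2 = 27)
J(g, F) = 2*g*(F + g) (J(g, F) = (2*g)*(F + g) = 2*g*(F + g))
(w + J(-2, 4))*x(-5) = (27 + 2*(-2)*(4 - 2))*7 = (27 + 2*(-2)*2)*7 = (27 - 8)*7 = 19*7 = 133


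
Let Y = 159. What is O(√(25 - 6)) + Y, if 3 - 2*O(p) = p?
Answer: 321/2 - √19/2 ≈ 158.32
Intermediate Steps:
O(p) = 3/2 - p/2
O(√(25 - 6)) + Y = (3/2 - √(25 - 6)/2) + 159 = (3/2 - √19/2) + 159 = 321/2 - √19/2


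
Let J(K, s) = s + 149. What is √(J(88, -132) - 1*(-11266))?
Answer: √11283 ≈ 106.22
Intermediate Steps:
J(K, s) = 149 + s
√(J(88, -132) - 1*(-11266)) = √((149 - 132) - 1*(-11266)) = √(17 + 11266) = √11283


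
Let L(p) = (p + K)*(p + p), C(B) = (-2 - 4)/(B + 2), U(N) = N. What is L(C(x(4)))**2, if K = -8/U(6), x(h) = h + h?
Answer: 3364/625 ≈ 5.3824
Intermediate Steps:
x(h) = 2*h
C(B) = -6/(2 + B)
K = -4/3 (K = -8/6 = -8*1/6 = -4/3 ≈ -1.3333)
L(p) = 2*p*(-4/3 + p) (L(p) = (p - 4/3)*(p + p) = (-4/3 + p)*(2*p) = 2*p*(-4/3 + p))
L(C(x(4)))**2 = (2*(-6/(2 + 2*4))*(-4 + 3*(-6/(2 + 2*4)))/3)**2 = (2*(-6/(2 + 8))*(-4 + 3*(-6/(2 + 8)))/3)**2 = (2*(-6/10)*(-4 + 3*(-6/10))/3)**2 = (2*(-6*1/10)*(-4 + 3*(-6*1/10))/3)**2 = ((2/3)*(-3/5)*(-4 + 3*(-3/5)))**2 = ((2/3)*(-3/5)*(-4 - 9/5))**2 = ((2/3)*(-3/5)*(-29/5))**2 = (58/25)**2 = 3364/625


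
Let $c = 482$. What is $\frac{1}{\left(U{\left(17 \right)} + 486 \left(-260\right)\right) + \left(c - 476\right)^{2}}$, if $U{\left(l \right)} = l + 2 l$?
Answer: $- \frac{1}{126273} \approx -7.9194 \cdot 10^{-6}$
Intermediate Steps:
$U{\left(l \right)} = 3 l$
$\frac{1}{\left(U{\left(17 \right)} + 486 \left(-260\right)\right) + \left(c - 476\right)^{2}} = \frac{1}{\left(3 \cdot 17 + 486 \left(-260\right)\right) + \left(482 - 476\right)^{2}} = \frac{1}{\left(51 - 126360\right) + 6^{2}} = \frac{1}{-126309 + 36} = \frac{1}{-126273} = - \frac{1}{126273}$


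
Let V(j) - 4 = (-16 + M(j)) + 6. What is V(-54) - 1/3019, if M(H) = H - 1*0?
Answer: -181141/3019 ≈ -60.000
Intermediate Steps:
M(H) = H (M(H) = H + 0 = H)
V(j) = -6 + j (V(j) = 4 + ((-16 + j) + 6) = 4 + (-10 + j) = -6 + j)
V(-54) - 1/3019 = (-6 - 54) - 1/3019 = -60 - 1*1/3019 = -60 - 1/3019 = -181141/3019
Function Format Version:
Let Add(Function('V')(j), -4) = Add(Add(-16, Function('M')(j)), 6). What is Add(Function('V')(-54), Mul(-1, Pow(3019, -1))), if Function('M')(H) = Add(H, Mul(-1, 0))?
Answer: Rational(-181141, 3019) ≈ -60.000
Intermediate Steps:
Function('M')(H) = H (Function('M')(H) = Add(H, 0) = H)
Function('V')(j) = Add(-6, j) (Function('V')(j) = Add(4, Add(Add(-16, j), 6)) = Add(4, Add(-10, j)) = Add(-6, j))
Add(Function('V')(-54), Mul(-1, Pow(3019, -1))) = Add(Add(-6, -54), Mul(-1, Pow(3019, -1))) = Add(-60, Mul(-1, Rational(1, 3019))) = Add(-60, Rational(-1, 3019)) = Rational(-181141, 3019)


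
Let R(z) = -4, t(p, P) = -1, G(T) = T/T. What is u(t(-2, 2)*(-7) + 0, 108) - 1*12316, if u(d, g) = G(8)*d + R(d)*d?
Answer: -12337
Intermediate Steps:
G(T) = 1
u(d, g) = -3*d (u(d, g) = 1*d - 4*d = d - 4*d = -3*d)
u(t(-2, 2)*(-7) + 0, 108) - 1*12316 = -3*(-1*(-7) + 0) - 1*12316 = -3*(7 + 0) - 12316 = -3*7 - 12316 = -21 - 12316 = -12337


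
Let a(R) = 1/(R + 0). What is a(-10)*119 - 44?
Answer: -559/10 ≈ -55.900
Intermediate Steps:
a(R) = 1/R
a(-10)*119 - 44 = 119/(-10) - 44 = -1/10*119 - 44 = -119/10 - 44 = -559/10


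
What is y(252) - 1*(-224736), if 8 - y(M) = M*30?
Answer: 217184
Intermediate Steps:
y(M) = 8 - 30*M (y(M) = 8 - M*30 = 8 - 30*M)
y(252) - 1*(-224736) = (8 - 30*252) - 1*(-224736) = (8 - 7560) + 224736 = -7552 + 224736 = 217184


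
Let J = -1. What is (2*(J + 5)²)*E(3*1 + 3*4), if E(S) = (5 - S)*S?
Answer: -4800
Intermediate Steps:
E(S) = S*(5 - S)
(2*(J + 5)²)*E(3*1 + 3*4) = (2*(-1 + 5)²)*((3*1 + 3*4)*(5 - (3*1 + 3*4))) = (2*4²)*((3 + 12)*(5 - (3 + 12))) = (2*16)*(15*(5 - 1*15)) = 32*(15*(5 - 15)) = 32*(15*(-10)) = 32*(-150) = -4800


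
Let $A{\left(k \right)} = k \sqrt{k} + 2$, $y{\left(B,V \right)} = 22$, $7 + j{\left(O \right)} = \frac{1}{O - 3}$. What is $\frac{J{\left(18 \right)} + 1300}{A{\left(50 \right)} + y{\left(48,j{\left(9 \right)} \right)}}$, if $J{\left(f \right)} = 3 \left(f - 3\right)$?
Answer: $- \frac{4035}{15553} + \frac{168125 \sqrt{2}}{62212} \approx 3.5624$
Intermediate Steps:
$j{\left(O \right)} = -7 + \frac{1}{-3 + O}$ ($j{\left(O \right)} = -7 + \frac{1}{O - 3} = -7 + \frac{1}{-3 + O}$)
$J{\left(f \right)} = -9 + 3 f$ ($J{\left(f \right)} = 3 \left(-3 + f\right) = -9 + 3 f$)
$A{\left(k \right)} = 2 + k^{\frac{3}{2}}$ ($A{\left(k \right)} = k^{\frac{3}{2}} + 2 = 2 + k^{\frac{3}{2}}$)
$\frac{J{\left(18 \right)} + 1300}{A{\left(50 \right)} + y{\left(48,j{\left(9 \right)} \right)}} = \frac{\left(-9 + 3 \cdot 18\right) + 1300}{\left(2 + 50^{\frac{3}{2}}\right) + 22} = \frac{\left(-9 + 54\right) + 1300}{\left(2 + 250 \sqrt{2}\right) + 22} = \frac{45 + 1300}{24 + 250 \sqrt{2}} = \frac{1345}{24 + 250 \sqrt{2}}$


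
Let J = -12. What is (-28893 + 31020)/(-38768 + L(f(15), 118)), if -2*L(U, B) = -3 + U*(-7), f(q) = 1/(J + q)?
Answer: -6381/116296 ≈ -0.054869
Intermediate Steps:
f(q) = 1/(-12 + q)
L(U, B) = 3/2 + 7*U/2 (L(U, B) = -(-3 + U*(-7))/2 = -(-3 - 7*U)/2 = 3/2 + 7*U/2)
(-28893 + 31020)/(-38768 + L(f(15), 118)) = (-28893 + 31020)/(-38768 + (3/2 + 7/(2*(-12 + 15)))) = 2127/(-38768 + (3/2 + (7/2)/3)) = 2127/(-38768 + (3/2 + (7/2)*(⅓))) = 2127/(-38768 + (3/2 + 7/6)) = 2127/(-38768 + 8/3) = 2127/(-116296/3) = 2127*(-3/116296) = -6381/116296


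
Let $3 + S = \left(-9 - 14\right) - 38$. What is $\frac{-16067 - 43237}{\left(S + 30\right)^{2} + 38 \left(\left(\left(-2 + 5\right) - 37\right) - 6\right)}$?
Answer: $\frac{2118}{13} \approx 162.92$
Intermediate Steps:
$S = -64$ ($S = -3 - 61 = -64$)
$\frac{-16067 - 43237}{\left(S + 30\right)^{2} + 38 \left(\left(\left(-2 + 5\right) - 37\right) - 6\right)} = \frac{-16067 - 43237}{\left(-64 + 30\right)^{2} + 38 \left(\left(\left(-2 + 5\right) - 37\right) - 6\right)} = - \frac{59304}{\left(-34\right)^{2} + 38 \left(\left(3 - 37\right) - 6\right)} = - \frac{59304}{1156 + 38 \left(-34 - 6\right)} = - \frac{59304}{1156 + 38 \left(-40\right)} = - \frac{59304}{1156 - 1520} = - \frac{59304}{-364} = \left(-59304\right) \left(- \frac{1}{364}\right) = \frac{2118}{13}$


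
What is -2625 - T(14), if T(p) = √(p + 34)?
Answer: -2625 - 4*√3 ≈ -2631.9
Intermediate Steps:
T(p) = √(34 + p)
-2625 - T(14) = -2625 - √(34 + 14) = -2625 - √48 = -2625 - 4*√3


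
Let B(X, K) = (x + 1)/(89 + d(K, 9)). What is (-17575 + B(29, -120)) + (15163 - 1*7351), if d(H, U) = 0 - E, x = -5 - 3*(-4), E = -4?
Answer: -907951/93 ≈ -9762.9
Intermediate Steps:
x = 7 (x = -5 + 12 = 7)
d(H, U) = 4 (d(H, U) = 0 - 1*(-4) = 0 + 4 = 4)
B(X, K) = 8/93 (B(X, K) = (7 + 1)/(89 + 4) = 8/93)
(-17575 + B(29, -120)) + (15163 - 1*7351) = (-17575 + 8/93) + (15163 - 1*7351) = -1634467/93 + (15163 - 7351) = -1634467/93 + 7812 = -907951/93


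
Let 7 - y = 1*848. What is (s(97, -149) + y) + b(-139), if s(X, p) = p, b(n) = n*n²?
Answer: -2686609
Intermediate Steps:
y = -841 (y = 7 - 848 = -841)
b(n) = n³
(s(97, -149) + y) + b(-139) = (-149 - 841) + (-139)³ = -990 - 2685619 = -2686609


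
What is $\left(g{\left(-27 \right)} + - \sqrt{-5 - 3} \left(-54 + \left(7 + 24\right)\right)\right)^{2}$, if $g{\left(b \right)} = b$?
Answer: $\left(27 - 46 i \sqrt{2}\right)^{2} \approx -3503.0 - 3512.9 i$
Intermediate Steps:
$\left(g{\left(-27 \right)} + - \sqrt{-5 - 3} \left(-54 + \left(7 + 24\right)\right)\right)^{2} = \left(-27 + - \sqrt{-5 - 3} \left(-54 + \left(7 + 24\right)\right)\right)^{2} = \left(-27 + - \sqrt{-8} \left(-54 + 31\right)\right)^{2} = \left(-27 + - 2 i \sqrt{2} \left(-23\right)\right)^{2} = \left(-27 + 46 i \sqrt{2}\right)^{2}$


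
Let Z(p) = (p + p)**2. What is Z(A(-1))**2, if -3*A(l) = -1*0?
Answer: 0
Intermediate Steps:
A(l) = 0 (A(l) = -(-1)*0/3 = -1/3*0 = 0)
Z(p) = 4*p**2 (Z(p) = (2*p)**2 = 4*p**2)
Z(A(-1))**2 = (4*0**2)**2 = (4*0)**2 = 0**2 = 0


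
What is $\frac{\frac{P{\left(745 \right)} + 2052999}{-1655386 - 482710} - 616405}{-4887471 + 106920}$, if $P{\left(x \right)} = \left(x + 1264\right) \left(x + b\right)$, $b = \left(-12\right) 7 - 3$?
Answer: $\frac{1317936439801}{10221276970896} \approx 0.12894$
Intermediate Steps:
$b = -87$ ($b = -84 - 3 = -87$)
$P{\left(x \right)} = \left(-87 + x\right) \left(1264 + x\right)$ ($P{\left(x \right)} = \left(x + 1264\right) \left(x - 87\right) = \left(1264 + x\right) \left(-87 + x\right) = \left(-87 + x\right) \left(1264 + x\right)$)
$\frac{\frac{P{\left(745 \right)} + 2052999}{-1655386 - 482710} - 616405}{-4887471 + 106920} = \frac{\frac{\left(-109968 + 745^{2} + 1177 \cdot 745\right) + 2052999}{-1655386 - 482710} - 616405}{-4887471 + 106920} = \frac{\frac{\left(-109968 + 555025 + 876865\right) + 2052999}{-2138096} - 616405}{-4780551} = \left(\left(1321922 + 2052999\right) \left(- \frac{1}{2138096}\right) - 616405\right) \left(- \frac{1}{4780551}\right) = \left(3374921 \left(- \frac{1}{2138096}\right) - 616405\right) \left(- \frac{1}{4780551}\right) = \left(- \frac{3374921}{2138096} - 616405\right) \left(- \frac{1}{4780551}\right) = \left(- \frac{1317936439801}{2138096}\right) \left(- \frac{1}{4780551}\right) = \frac{1317936439801}{10221276970896}$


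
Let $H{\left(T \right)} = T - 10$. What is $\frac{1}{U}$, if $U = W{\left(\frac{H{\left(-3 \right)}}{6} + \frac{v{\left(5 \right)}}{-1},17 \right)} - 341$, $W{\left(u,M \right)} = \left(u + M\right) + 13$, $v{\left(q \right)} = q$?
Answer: $- \frac{6}{1909} \approx -0.003143$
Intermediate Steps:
$H{\left(T \right)} = -10 + T$ ($H{\left(T \right)} = T - 10 = -10 + T$)
$W{\left(u,M \right)} = 13 + M + u$ ($W{\left(u,M \right)} = \left(M + u\right) + 13 = 13 + M + u$)
$U = - \frac{1909}{6}$ ($U = \left(13 + 17 + \left(\frac{-10 - 3}{6} + \frac{5}{-1}\right)\right) - 341 = \left(13 + 17 + \left(\left(-13\right) \frac{1}{6} + 5 \left(-1\right)\right)\right) - 341 = \left(13 + 17 - \frac{43}{6}\right) - 341 = \frac{137}{6} - 341 = - \frac{1909}{6} \approx -318.17$)
$\frac{1}{U} = \frac{1}{- \frac{1909}{6}} = - \frac{6}{1909}$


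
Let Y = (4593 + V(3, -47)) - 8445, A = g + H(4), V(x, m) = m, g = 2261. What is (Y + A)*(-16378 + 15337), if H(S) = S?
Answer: 1700994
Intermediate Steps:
A = 2265 (A = 2261 + 4 = 2265)
Y = -3899 (Y = (4593 - 47) - 8445 = 4546 - 8445 = -3899)
(Y + A)*(-16378 + 15337) = (-3899 + 2265)*(-16378 + 15337) = -1634*(-1041) = 1700994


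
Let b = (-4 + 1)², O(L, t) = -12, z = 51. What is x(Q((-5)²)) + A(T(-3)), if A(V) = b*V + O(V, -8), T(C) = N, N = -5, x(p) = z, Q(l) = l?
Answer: -6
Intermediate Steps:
x(p) = 51
b = 9 (b = (-3)² = 9)
T(C) = -5
A(V) = -12 + 9*V (A(V) = 9*V - 12 = -12 + 9*V)
x(Q((-5)²)) + A(T(-3)) = 51 + (-12 + 9*(-5)) = 51 + (-12 - 45) = 51 - 57 = -6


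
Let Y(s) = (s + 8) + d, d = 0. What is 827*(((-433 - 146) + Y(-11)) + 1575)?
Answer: 821211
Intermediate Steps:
Y(s) = 8 + s (Y(s) = (s + 8) + 0 = (8 + s) + 0 = 8 + s)
827*(((-433 - 146) + Y(-11)) + 1575) = 827*(((-433 - 146) + (8 - 11)) + 1575) = 827*((-579 - 3) + 1575) = 827*(-582 + 1575) = 827*993 = 821211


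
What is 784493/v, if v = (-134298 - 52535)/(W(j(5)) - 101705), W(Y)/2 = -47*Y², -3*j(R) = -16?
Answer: 736959784637/1681497 ≈ 4.3828e+5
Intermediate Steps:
j(R) = 16/3 (j(R) = -⅓*(-16) = 16/3)
W(Y) = -94*Y² (W(Y) = 2*(-47*Y²) = -94*Y²)
v = 1681497/939409 (v = (-134298 - 52535)/(-94*(16/3)² - 101705) = -186833/(-94*256/9 - 101705) = -186833/(-24064/9 - 101705) = -186833/(-939409/9) = -186833*(-9/939409) = 1681497/939409 ≈ 1.7900)
784493/v = 784493/(1681497/939409) = 784493*(939409/1681497) = 736959784637/1681497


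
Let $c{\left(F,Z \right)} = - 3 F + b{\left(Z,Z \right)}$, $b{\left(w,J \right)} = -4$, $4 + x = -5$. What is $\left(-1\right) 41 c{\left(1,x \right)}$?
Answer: $287$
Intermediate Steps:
$x = -9$ ($x = -4 - 5 = -9$)
$c{\left(F,Z \right)} = -4 - 3 F$ ($c{\left(F,Z \right)} = - 3 F - 4 = -4 - 3 F$)
$\left(-1\right) 41 c{\left(1,x \right)} = \left(-1\right) 41 \left(-4 - 3\right) = - 41 \left(-4 - 3\right) = \left(-41\right) \left(-7\right) = 287$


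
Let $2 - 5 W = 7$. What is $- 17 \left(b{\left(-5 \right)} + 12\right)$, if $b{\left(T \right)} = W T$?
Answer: $-289$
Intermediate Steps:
$W = -1$ ($W = \frac{2}{5} - \frac{7}{5} = -1$)
$b{\left(T \right)} = - T$
$- 17 \left(b{\left(-5 \right)} + 12\right) = - 17 \left(\left(-1\right) \left(-5\right) + 12\right) = - 17 \left(5 + 12\right) = \left(-17\right) 17 = -289$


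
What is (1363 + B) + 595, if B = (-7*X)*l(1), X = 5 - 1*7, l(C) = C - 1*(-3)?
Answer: 2014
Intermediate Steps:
l(C) = 3 + C (l(C) = C + 3 = 3 + C)
X = -2 (X = 5 - 7 = -2)
B = 56 (B = (-7*(-2))*(3 + 1) = 14*4 = 56)
(1363 + B) + 595 = (1363 + 56) + 595 = 1419 + 595 = 2014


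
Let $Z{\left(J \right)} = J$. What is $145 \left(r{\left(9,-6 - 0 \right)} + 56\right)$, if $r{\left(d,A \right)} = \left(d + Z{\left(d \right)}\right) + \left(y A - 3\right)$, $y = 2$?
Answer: $8555$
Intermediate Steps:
$r{\left(d,A \right)} = -3 + 2 A + 2 d$ ($r{\left(d,A \right)} = \left(d + d\right) + \left(2 A - 3\right) = 2 d + \left(-3 + 2 A\right) = -3 + 2 A + 2 d$)
$145 \left(r{\left(9,-6 - 0 \right)} + 56\right) = 145 \left(\left(-3 + 2 \left(-6 - 0\right) + 2 \cdot 9\right) + 56\right) = 145 \left(\left(-3 + 2 \left(-6 + 0\right) + 18\right) + 56\right) = 145 \left(\left(-3 + 2 \left(-6\right) + 18\right) + 56\right) = 145 \left(\left(-3 - 12 + 18\right) + 56\right) = 145 \left(3 + 56\right) = 145 \cdot 59 = 8555$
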